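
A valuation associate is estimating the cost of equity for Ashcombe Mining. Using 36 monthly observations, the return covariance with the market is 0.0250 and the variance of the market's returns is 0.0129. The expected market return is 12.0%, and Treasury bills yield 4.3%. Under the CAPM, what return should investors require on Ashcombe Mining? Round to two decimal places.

β = Cov(R_i, R_m) / Var(R_m) = 0.0250 / 0.0129 = 1.9380
MRP = 12.0% − 4.3% = 7.70%
E(R) = R_f + β × MRP = 4.3% + 1.9380 × 7.7% = 19.22%

19.22%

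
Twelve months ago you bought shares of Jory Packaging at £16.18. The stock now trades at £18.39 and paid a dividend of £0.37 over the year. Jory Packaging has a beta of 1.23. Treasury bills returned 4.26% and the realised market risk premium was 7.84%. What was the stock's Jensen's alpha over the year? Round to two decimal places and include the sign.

Realised HPR = (P1 + D1 − P0) / P0 = (18.39 + 0.37 − 16.18) / 16.18 = 2.58 / 16.18 = 15.9456%
CAPM required = R_f + β·MRP = 4.26% + 1.23 × 7.84% = 13.9032%
α = realised − required = 15.9456% − 13.9032% = +2.04%

+2.04%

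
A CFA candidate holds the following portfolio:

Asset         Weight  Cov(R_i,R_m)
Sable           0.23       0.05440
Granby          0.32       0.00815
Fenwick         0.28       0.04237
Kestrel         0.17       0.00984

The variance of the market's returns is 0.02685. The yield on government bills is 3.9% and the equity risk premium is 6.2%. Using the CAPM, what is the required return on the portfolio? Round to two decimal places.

β_Sable = 0.05440 / 0.02685 = 2.0261
β_Granby = 0.00815 / 0.02685 = 0.3035
β_Fenwick = 0.04237 / 0.02685 = 1.5780
β_Kestrel = 0.00984 / 0.02685 = 0.3665
β_P = Σ w_i β_i = 0.23×2.0261 + 0.32×0.3035 + 0.28×1.5780 + 0.17×0.3665 = 1.0673
E(R_P) = R_f + β_P × MRP = 3.9% + 1.0673 × 6.2% = 10.52%

10.52%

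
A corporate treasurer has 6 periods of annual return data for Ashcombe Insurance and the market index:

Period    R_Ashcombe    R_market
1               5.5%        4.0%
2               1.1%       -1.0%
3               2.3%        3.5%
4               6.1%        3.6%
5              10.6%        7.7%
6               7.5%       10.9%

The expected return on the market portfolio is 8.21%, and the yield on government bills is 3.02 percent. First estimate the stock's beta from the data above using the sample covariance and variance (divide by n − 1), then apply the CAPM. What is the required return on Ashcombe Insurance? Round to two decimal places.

6.52%

Mean R_i = (5.5 + 1.1 + 2.3 + 6.1 + 10.6 + 7.5) / 6 = 5.5167%
Mean R_m = (4.0 − 1.0 + 3.5 + 3.6 + 7.7 + 10.9) / 6 = 4.7833%
Σ(R_i − R̄_i)(R_m − R̄_m) = 55.9517  ⇒  Cov = 55.9517 / 5 = 11.1903
Σ(R_m − R̄_m)² = 83.0283  ⇒  Var(R_m) = 83.0283 / 5 = 16.6057
β = Cov / Var(R_m) = 11.1903 / 16.6057 = 0.6739
MRP = 8.21% − 3.02% = 5.19%
E(R) = R_f + β × MRP = 3.02% + 0.6739 × 5.19% = 6.52%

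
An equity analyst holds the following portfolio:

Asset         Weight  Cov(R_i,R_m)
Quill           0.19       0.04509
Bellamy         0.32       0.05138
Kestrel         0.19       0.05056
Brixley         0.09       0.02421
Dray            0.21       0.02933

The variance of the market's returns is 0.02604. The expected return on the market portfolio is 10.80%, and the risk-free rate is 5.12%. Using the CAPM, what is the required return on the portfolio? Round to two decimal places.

β_Quill = 0.04509 / 0.02604 = 1.7316
β_Bellamy = 0.05138 / 0.02604 = 1.9731
β_Kestrel = 0.05056 / 0.02604 = 1.9416
β_Brixley = 0.02421 / 0.02604 = 0.9297
β_Dray = 0.02933 / 0.02604 = 1.1263
β_P = Σ w_i β_i = 0.19×1.7316 + 0.32×1.9731 + 0.19×1.9416 + 0.09×0.9297 + 0.21×1.1263 = 1.6495
MRP = 10.80% − 5.12% = 5.68%
E(R_P) = R_f + β_P × MRP = 5.12% + 1.6495 × 5.68% = 14.49%

14.49%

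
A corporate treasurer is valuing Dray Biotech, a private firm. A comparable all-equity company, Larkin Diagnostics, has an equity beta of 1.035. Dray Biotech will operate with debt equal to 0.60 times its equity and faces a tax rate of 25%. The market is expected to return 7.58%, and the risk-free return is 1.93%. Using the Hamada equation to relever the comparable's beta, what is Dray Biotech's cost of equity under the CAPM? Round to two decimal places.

β_L = β_U × [1 + (1 − t)(D/E)] = 1.035 × [1 + (1 − 0.25) × 0.60]
    = 1.035 × [1 + 0.75 × 0.60] = 1.035 × 1.4500 = 1.5008
MRP = 7.58% − 1.93% = 5.65%
E(R) = R_f + β_L × MRP = 1.93% + 1.5008 × 5.65% = 10.41%

10.41%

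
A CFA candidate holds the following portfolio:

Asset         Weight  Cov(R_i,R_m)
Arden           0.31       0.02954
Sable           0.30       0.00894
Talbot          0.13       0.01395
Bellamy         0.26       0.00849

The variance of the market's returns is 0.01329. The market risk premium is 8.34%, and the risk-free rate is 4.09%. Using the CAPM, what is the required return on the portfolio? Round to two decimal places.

β_Arden = 0.02954 / 0.01329 = 2.2227
β_Sable = 0.00894 / 0.01329 = 0.6727
β_Talbot = 0.01395 / 0.01329 = 1.0497
β_Bellamy = 0.00849 / 0.01329 = 0.6388
β_P = Σ w_i β_i = 0.31×2.2227 + 0.30×0.6727 + 0.13×1.0497 + 0.26×0.6388 = 1.1934
E(R_P) = R_f + β_P × MRP = 4.09% + 1.1934 × 8.34% = 14.04%

14.04%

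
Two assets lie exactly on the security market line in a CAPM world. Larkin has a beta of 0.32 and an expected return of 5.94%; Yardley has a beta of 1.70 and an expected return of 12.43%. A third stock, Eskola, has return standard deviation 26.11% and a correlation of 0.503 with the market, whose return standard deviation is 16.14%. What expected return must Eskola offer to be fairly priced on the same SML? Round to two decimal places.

8.26%

MRP = (12.43% − 5.94%) / (1.70 − 0.32) = 4.7029%
R_f = 5.94% − 0.32 × 4.7029% = 4.4351%
β_Eskola = ρ·σ_i/σ_m = 0.503 × 26.11 / 16.14 = 0.8137
E(R_Eskola) = R_f + β × MRP = 4.4351% + 0.8137 × 4.7029% = 8.26%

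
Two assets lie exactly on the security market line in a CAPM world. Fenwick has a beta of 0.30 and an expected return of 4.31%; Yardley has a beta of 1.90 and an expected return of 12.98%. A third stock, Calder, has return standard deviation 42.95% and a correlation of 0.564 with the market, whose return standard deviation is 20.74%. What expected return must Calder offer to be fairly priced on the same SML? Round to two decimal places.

9.01%

MRP = (12.98% − 4.31%) / (1.90 − 0.30) = 5.4188%
R_f = 4.31% − 0.30 × 5.4188% = 2.6844%
β_Calder = ρ·σ_i/σ_m = 0.564 × 42.95 / 20.74 = 1.1680
E(R_Calder) = R_f + β × MRP = 2.6844% + 1.1680 × 5.4188% = 9.01%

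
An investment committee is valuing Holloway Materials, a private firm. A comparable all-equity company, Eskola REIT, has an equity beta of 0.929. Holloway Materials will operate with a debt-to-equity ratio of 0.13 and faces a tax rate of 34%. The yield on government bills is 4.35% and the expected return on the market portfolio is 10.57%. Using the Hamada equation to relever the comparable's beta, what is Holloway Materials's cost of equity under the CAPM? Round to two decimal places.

10.62%

β_L = β_U × [1 + (1 − t)(D/E)] = 0.929 × [1 + (1 − 0.34) × 0.13]
    = 0.929 × [1 + 0.66 × 0.13] = 0.929 × 1.0858 = 1.0087
MRP = 10.57% − 4.35% = 6.22%
E(R) = R_f + β_L × MRP = 4.35% + 1.0087 × 6.22% = 10.62%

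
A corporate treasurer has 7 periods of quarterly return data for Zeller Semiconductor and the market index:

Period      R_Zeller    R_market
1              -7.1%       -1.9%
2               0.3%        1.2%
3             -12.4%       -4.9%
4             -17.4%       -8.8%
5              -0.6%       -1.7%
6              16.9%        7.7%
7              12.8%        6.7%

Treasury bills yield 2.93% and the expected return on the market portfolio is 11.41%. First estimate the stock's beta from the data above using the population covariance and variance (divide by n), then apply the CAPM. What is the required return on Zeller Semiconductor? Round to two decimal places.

20.55%

Mean R_i = (-7.1 + 0.3 − 12.4 − 17.4 − 0.6 + 16.9 + 12.8) / 7 = -1.0714%
Mean R_m = (-1.9 + 1.2 − 4.9 − 8.8 − 1.7 + 7.7 + 6.7) / 7 = -0.2429%
Σ(R_i − R̄_i)(R_m − R̄_m) = 442.8186  ⇒  Cov = 442.8186 / 7 = 63.2598
Σ(R_m − R̄_m)² = 213.1571  ⇒  Var(R_m) = 213.1571 / 7 = 30.4510
β = Cov / Var(R_m) = 63.2598 / 30.4510 = 2.0774
MRP = 11.41% − 2.93% = 8.48%
E(R) = R_f + β × MRP = 2.93% + 2.0774 × 8.48% = 20.55%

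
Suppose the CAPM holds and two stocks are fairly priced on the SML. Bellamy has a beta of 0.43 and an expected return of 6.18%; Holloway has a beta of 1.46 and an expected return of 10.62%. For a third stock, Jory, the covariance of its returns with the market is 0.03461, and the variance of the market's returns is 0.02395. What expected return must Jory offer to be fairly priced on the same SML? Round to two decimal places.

10.56%

MRP = (10.62% − 6.18%) / (1.46 − 0.43) = 4.3107%
R_f = 6.18% − 0.43 × 4.3107% = 4.3264%
β_Jory = Cov / Var(R_m) = 0.03461 / 0.02395 = 1.4451
E(R_Jory) = R_f + β × MRP = 4.3264% + 1.4451 × 4.3107% = 10.56%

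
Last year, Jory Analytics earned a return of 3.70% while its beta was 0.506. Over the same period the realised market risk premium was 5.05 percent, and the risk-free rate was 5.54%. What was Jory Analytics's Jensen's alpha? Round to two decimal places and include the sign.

CAPM benchmark = R_f + β(R_m − R_f) = 5.54% + 0.506 × 5.05% = 8.09530%
α = actual − benchmark = 3.70% − 8.09530% = -4.40%

-4.40%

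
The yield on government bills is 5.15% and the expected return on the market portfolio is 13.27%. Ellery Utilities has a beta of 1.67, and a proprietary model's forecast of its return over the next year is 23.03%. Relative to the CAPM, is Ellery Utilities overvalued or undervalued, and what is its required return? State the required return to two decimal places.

MRP = 13.27% − 5.15% = 8.12%
Required return = R_f + β·MRP = 5.15% + 1.67 × 8.12% = 18.71%
Forecast 23.03% > required 18.71% → the stock plots above the SML → undervalued.

Undervalued; required return 18.71%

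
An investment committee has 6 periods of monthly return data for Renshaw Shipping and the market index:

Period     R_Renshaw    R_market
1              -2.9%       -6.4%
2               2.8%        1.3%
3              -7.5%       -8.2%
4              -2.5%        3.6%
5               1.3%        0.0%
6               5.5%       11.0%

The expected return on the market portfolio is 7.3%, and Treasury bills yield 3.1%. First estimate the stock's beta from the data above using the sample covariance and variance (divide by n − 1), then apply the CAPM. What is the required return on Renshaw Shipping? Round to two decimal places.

Mean R_i = (-2.9 + 2.8 − 7.5 − 2.5 + 1.3 + 5.5) / 6 = -0.5500%
Mean R_m = (-6.4 + 1.3 − 8.2 + 3.6 + 0.0 + 11.0) / 6 = 0.2167%
Σ(R_i − R̄_i)(R_m − R̄_m) = 135.9150  ⇒  Cov = 135.9150 / 5 = 27.1830
Σ(R_m − R̄_m)² = 243.5683  ⇒  Var(R_m) = 243.5683 / 5 = 48.7137
β = Cov / Var(R_m) = 27.1830 / 48.7137 = 0.5580
MRP = 7.3% − 3.1% = 4.20%
E(R) = R_f + β × MRP = 3.1% + 0.5580 × 4.2% = 5.44%

5.44%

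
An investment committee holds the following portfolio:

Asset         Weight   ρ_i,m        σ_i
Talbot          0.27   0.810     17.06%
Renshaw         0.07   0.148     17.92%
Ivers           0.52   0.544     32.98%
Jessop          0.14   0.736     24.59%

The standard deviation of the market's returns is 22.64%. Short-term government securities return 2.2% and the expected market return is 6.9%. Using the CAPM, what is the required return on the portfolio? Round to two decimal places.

β_Talbot = 0.810 × 17.06% / 22.64% = 0.6104
β_Renshaw = 0.148 × 17.92% / 22.64% = 0.1171
β_Ivers = 0.544 × 32.98% / 22.64% = 0.7925
β_Jessop = 0.736 × 24.59% / 22.64% = 0.7994
β_P = Σ w_i β_i = 0.27×0.6104 + 0.07×0.1171 + 0.52×0.7925 + 0.14×0.7994 = 0.6970
MRP = 6.9% − 2.2% = 4.70%
E(R_P) = R_f + β_P × MRP = 2.2% + 0.6970 × 4.7% = 5.48%

5.48%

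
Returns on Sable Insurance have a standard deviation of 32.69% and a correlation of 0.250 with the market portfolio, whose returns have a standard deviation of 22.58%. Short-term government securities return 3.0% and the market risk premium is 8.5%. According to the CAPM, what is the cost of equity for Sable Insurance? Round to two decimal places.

6.08%

β = ρ × σ_i / σ_m = 0.250 × 32.69% / 22.58% = 0.3619
E(R) = 3.0% + 0.3619 × 8.5% = 6.08%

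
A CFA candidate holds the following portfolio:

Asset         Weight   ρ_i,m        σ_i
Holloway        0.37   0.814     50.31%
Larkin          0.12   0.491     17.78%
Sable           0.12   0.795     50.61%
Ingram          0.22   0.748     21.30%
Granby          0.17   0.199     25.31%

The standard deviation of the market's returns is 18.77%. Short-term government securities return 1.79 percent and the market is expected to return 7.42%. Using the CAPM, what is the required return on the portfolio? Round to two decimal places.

β_Holloway = 0.814 × 50.31% / 18.77% = 2.1818
β_Larkin = 0.491 × 17.78% / 18.77% = 0.4651
β_Sable = 0.795 × 50.61% / 18.77% = 2.1436
β_Ingram = 0.748 × 21.30% / 18.77% = 0.8488
β_Granby = 0.199 × 25.31% / 18.77% = 0.2683
β_P = Σ w_i β_i = 0.37×2.1818 + 0.12×0.4651 + 0.12×2.1436 + 0.22×0.8488 + 0.17×0.2683 = 1.3527
MRP = 7.42% − 1.79% = 5.63%
E(R_P) = R_f + β_P × MRP = 1.79% + 1.3527 × 5.63% = 9.41%

9.41%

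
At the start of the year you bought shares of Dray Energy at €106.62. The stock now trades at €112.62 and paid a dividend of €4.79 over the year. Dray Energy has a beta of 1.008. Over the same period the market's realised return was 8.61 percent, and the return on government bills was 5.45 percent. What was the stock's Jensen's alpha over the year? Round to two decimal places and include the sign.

+1.48%

Realised HPR = (P1 + D1 − P0) / P0 = (112.62 + 4.79 − 106.62) / 106.62 = 10.79 / 106.62 = 10.1201%
MRP = 8.61% − 5.45% = 3.16%
CAPM required = R_f + β·MRP = 5.45% + 1.008 × 3.16% = 8.63528%
α = realised − required = 10.1201% − 8.63528% = +1.48%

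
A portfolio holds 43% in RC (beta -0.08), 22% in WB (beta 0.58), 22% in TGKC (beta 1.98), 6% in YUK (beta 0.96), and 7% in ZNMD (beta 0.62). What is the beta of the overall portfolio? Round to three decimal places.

β_P = Σ w_i β_i = 0.43×-0.08 + 0.22×0.58 + 0.22×1.98 + 0.06×0.96 + 0.07×0.62 = 0.6298

0.630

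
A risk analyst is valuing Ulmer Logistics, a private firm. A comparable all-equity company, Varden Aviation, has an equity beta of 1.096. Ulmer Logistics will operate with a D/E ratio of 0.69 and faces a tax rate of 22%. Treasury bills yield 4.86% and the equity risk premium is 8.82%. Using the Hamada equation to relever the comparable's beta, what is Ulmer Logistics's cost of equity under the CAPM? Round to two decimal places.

19.73%

β_L = β_U × [1 + (1 − t)(D/E)] = 1.096 × [1 + (1 − 0.22) × 0.69]
    = 1.096 × [1 + 0.78 × 0.69] = 1.096 × 1.5382 = 1.6859
E(R) = R_f + β_L × MRP = 4.86% + 1.6859 × 8.82% = 19.73%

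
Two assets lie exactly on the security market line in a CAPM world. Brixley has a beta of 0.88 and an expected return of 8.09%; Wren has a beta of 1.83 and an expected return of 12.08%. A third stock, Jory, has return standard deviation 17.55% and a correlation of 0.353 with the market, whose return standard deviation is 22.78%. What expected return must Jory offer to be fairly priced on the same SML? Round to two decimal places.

MRP = (12.08% − 8.09%) / (1.83 − 0.88) = 4.2000%
R_f = 8.09% − 0.88 × 4.2000% = 4.3940%
β_Jory = ρ·σ_i/σ_m = 0.353 × 17.55 / 22.78 = 0.2720
E(R_Jory) = R_f + β × MRP = 4.3940% + 0.2720 × 4.2000% = 5.54%

5.54%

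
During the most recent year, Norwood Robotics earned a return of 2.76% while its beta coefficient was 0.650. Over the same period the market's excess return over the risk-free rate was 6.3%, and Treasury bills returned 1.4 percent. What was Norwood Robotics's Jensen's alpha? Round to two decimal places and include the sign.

-2.74%

CAPM benchmark = R_f + β(R_m − R_f) = 1.4% + 0.650 × 6.3% = 5.4950%
α = actual − benchmark = 2.76% − 5.4950% = -2.74%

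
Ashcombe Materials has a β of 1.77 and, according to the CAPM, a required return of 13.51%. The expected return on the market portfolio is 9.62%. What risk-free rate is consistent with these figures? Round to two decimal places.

4.57%

E(R) = R_f + β(E(R_m) − R_f) = R_f(1 − β) + β·E(R_m)
13.51% = R_f × (1 − 1.77) + 1.77 × 9.62%
13.51% = R_f × -0.77 + 17.0274%
R_f = (13.51% − 17.0274%) / -0.77 = 4.57%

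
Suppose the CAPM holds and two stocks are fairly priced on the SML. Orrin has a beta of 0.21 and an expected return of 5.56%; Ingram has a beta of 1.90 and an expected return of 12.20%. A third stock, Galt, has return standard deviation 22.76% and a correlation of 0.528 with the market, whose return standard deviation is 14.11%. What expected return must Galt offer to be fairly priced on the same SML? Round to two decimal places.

MRP = (12.20% − 5.56%) / (1.90 − 0.21) = 3.9290%
R_f = 5.56% − 0.21 × 3.9290% = 4.7349%
β_Galt = ρ·σ_i/σ_m = 0.528 × 22.76 / 14.11 = 0.8517
E(R_Galt) = R_f + β × MRP = 4.7349% + 0.8517 × 3.9290% = 8.08%

8.08%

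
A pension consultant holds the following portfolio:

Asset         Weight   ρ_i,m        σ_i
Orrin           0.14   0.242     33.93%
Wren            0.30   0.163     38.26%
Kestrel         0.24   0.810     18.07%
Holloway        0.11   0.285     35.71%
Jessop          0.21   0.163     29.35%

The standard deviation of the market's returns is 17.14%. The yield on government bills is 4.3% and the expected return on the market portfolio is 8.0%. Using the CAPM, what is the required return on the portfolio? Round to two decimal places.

6.17%

β_Orrin = 0.242 × 33.93% / 17.14% = 0.4791
β_Wren = 0.163 × 38.26% / 17.14% = 0.3638
β_Kestrel = 0.810 × 18.07% / 17.14% = 0.8539
β_Holloway = 0.285 × 35.71% / 17.14% = 0.5938
β_Jessop = 0.163 × 29.35% / 17.14% = 0.2791
β_P = Σ w_i β_i = 0.14×0.4791 + 0.30×0.3638 + 0.24×0.8539 + 0.11×0.5938 + 0.21×0.2791 = 0.5051
MRP = 8.0% − 4.3% = 3.70%
E(R_P) = R_f + β_P × MRP = 4.3% + 0.5051 × 3.7% = 6.17%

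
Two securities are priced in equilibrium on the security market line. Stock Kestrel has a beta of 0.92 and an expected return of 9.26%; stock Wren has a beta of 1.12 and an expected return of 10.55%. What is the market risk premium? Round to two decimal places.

Both satisfy E(R) = R_f + β·MRP, so the slope of the SML is
MRP = (10.55% − 9.26%) / (1.12 − 0.92) = 1.29% / 0.20 = 6.4500%

6.45%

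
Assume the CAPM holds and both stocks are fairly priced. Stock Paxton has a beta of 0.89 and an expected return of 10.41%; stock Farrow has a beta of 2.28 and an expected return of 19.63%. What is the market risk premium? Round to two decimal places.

Both satisfy E(R) = R_f + β·MRP, so the slope of the SML is
MRP = (19.63% − 10.41%) / (2.28 − 0.89) = 9.22% / 1.39 = 6.6331%

6.63%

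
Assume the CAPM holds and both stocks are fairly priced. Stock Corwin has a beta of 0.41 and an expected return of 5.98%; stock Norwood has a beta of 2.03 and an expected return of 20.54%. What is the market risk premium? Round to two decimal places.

Both satisfy E(R) = R_f + β·MRP, so the slope of the SML is
MRP = (20.54% − 5.98%) / (2.03 − 0.41) = 14.56% / 1.62 = 8.9877%

8.99%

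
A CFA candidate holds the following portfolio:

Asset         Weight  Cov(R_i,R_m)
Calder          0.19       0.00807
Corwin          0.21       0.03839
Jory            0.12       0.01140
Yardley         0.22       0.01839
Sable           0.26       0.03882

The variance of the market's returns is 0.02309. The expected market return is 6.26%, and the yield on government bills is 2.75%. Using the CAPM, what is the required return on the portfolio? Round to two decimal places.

β_Calder = 0.00807 / 0.02309 = 0.3495
β_Corwin = 0.03839 / 0.02309 = 1.6626
β_Jory = 0.01140 / 0.02309 = 0.4937
β_Yardley = 0.01839 / 0.02309 = 0.7964
β_Sable = 0.03882 / 0.02309 = 1.6812
β_P = Σ w_i β_i = 0.19×0.3495 + 0.21×1.6626 + 0.12×0.4937 + 0.22×0.7964 + 0.26×1.6812 = 1.0871
MRP = 6.26% − 2.75% = 3.51%
E(R_P) = R_f + β_P × MRP = 2.75% + 1.0871 × 3.51% = 6.57%

6.57%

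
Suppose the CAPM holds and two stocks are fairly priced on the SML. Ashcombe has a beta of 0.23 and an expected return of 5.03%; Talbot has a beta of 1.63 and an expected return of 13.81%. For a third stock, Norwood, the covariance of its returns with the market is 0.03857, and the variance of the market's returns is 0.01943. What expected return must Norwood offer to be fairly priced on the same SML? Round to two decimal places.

MRP = (13.81% − 5.03%) / (1.63 − 0.23) = 6.2714%
R_f = 5.03% − 0.23 × 6.2714% = 3.5876%
β_Norwood = Cov / Var(R_m) = 0.03857 / 0.01943 = 1.9851
E(R_Norwood) = R_f + β × MRP = 3.5876% + 1.9851 × 6.2714% = 16.04%

16.04%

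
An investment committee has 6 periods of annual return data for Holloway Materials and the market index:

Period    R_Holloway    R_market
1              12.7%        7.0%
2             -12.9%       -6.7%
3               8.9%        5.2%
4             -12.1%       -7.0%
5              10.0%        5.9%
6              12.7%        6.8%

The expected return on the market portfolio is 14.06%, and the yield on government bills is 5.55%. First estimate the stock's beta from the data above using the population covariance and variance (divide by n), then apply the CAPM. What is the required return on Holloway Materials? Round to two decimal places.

Mean R_i = (12.7 − 12.9 + 8.9 − 12.1 + 10.0 + 12.7) / 6 = 3.2167%
Mean R_m = (7.0 − 6.7 + 5.2 − 7.0 + 5.9 + 6.8) / 6 = 1.8667%
Σ(R_i − R̄_i)(R_m − R̄_m) = 415.6433  ⇒  Cov = 415.6433 / 6 = 69.2739
Σ(R_m − R̄_m)² = 230.0733  ⇒  Var(R_m) = 230.0733 / 6 = 38.3456
β = Cov / Var(R_m) = 69.2739 / 38.3456 = 1.8066
MRP = 14.06% − 5.55% = 8.51%
E(R) = R_f + β × MRP = 5.55% + 1.8066 × 8.51% = 20.92%

20.92%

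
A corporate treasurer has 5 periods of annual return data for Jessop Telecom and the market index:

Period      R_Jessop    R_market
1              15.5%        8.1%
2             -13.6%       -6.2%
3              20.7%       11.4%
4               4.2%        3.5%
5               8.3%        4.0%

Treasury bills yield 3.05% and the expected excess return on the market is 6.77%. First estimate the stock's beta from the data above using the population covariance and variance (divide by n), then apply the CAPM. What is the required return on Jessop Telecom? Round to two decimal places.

16.45%

Mean R_i = (15.5 − 13.6 + 20.7 + 4.2 + 8.3) / 5 = 7.0200%
Mean R_m = (8.1 − 6.2 + 11.4 + 3.5 + 4.0) / 5 = 4.1600%
Σ(R_i − R̄_i)(R_m − R̄_m) = 347.7340  ⇒  Cov = 347.7340 / 5 = 69.5468
Σ(R_m − R̄_m)² = 175.7320  ⇒  Var(R_m) = 175.7320 / 5 = 35.1464
β = Cov / Var(R_m) = 69.5468 / 35.1464 = 1.9788
E(R) = R_f + β × MRP = 3.05% + 1.9788 × 6.77% = 16.45%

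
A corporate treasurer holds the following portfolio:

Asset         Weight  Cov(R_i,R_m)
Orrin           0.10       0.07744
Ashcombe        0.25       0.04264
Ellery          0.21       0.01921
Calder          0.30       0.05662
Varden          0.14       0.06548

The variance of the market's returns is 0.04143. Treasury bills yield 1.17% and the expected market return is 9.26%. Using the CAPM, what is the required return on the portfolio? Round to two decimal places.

10.66%

β_Orrin = 0.07744 / 0.04143 = 1.8692
β_Ashcombe = 0.04264 / 0.04143 = 1.0292
β_Ellery = 0.01921 / 0.04143 = 0.4637
β_Calder = 0.05662 / 0.04143 = 1.3666
β_Varden = 0.06548 / 0.04143 = 1.5805
β_P = Σ w_i β_i = 0.10×1.8692 + 0.25×1.0292 + 0.21×0.4637 + 0.30×1.3666 + 0.14×1.5805 = 1.1728
MRP = 9.26% − 1.17% = 8.09%
E(R_P) = R_f + β_P × MRP = 1.17% + 1.1728 × 8.09% = 10.66%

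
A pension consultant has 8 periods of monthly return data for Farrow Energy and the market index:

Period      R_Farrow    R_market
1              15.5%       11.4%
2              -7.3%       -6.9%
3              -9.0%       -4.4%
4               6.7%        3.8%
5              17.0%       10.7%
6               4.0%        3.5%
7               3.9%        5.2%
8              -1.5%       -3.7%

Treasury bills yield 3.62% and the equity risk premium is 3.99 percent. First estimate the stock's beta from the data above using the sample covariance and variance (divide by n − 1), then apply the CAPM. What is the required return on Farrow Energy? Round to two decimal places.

Mean R_i = (15.5 − 7.3 − 9.0 + 6.7 + 17.0 + 4.0 + 3.9 − 1.5) / 8 = 3.6625%
Mean R_m = (11.4 − 6.9 − 4.4 + 3.8 + 10.7 + 3.5 + 5.2 − 3.7) / 8 = 2.4500%
Σ(R_i − R̄_i)(R_m − R̄_m) = 442.0750  ⇒  Cov = 442.0750 / 7 = 63.1536
Σ(R_m − R̄_m)² = 330.8200  ⇒  Var(R_m) = 330.8200 / 7 = 47.2600
β = Cov / Var(R_m) = 63.1536 / 47.2600 = 1.3363
E(R) = R_f + β × MRP = 3.62% + 1.3363 × 3.99% = 8.95%

8.95%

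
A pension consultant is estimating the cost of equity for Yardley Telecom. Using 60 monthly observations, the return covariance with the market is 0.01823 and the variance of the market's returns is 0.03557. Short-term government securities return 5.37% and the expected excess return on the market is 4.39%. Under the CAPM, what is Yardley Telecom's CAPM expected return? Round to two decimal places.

7.62%

β = Cov(R_i, R_m) / Var(R_m) = 0.01823 / 0.03557 = 0.5125
E(R) = R_f + β × MRP = 5.37% + 0.5125 × 4.39% = 7.62%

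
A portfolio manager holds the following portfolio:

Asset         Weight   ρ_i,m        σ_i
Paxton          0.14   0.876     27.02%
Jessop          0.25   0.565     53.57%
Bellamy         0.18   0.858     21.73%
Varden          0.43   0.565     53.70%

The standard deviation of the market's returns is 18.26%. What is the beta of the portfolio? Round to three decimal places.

β_Paxton = 0.876 × 27.02% / 18.26% = 1.2962
β_Jessop = 0.565 × 53.57% / 18.26% = 1.6576
β_Bellamy = 0.858 × 21.73% / 18.26% = 1.0210
β_Varden = 0.565 × 53.70% / 18.26% = 1.6616
β_P = Σ w_i β_i = 0.14×1.2962 + 0.25×1.6576 + 0.18×1.0210 + 0.43×1.6616 = 1.4941

1.494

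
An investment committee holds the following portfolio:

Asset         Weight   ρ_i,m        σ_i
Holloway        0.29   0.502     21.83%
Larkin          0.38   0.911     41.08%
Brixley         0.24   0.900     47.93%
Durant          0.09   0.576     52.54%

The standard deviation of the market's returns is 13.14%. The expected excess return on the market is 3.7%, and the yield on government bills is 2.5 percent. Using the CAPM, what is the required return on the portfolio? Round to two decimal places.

β_Holloway = 0.502 × 21.83% / 13.14% = 0.8340
β_Larkin = 0.911 × 41.08% / 13.14% = 2.8481
β_Brixley = 0.900 × 47.93% / 13.14% = 3.2829
β_Durant = 0.576 × 52.54% / 13.14% = 2.3031
β_P = Σ w_i β_i = 0.29×0.8340 + 0.38×2.8481 + 0.24×3.2829 + 0.09×2.3031 = 2.3193
E(R_P) = R_f + β_P × MRP = 2.5% + 2.3193 × 3.7% = 11.08%

11.08%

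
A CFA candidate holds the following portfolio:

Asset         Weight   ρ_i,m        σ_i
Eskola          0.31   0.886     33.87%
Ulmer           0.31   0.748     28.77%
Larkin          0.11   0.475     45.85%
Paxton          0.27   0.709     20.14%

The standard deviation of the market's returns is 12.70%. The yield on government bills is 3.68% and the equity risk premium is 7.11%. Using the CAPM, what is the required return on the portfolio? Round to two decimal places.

16.12%

β_Eskola = 0.886 × 33.87% / 12.70% = 2.3629
β_Ulmer = 0.748 × 28.77% / 12.70% = 1.6945
β_Larkin = 0.475 × 45.85% / 12.70% = 1.7149
β_Paxton = 0.709 × 20.14% / 12.70% = 1.1244
β_P = Σ w_i β_i = 0.31×2.3629 + 0.31×1.6945 + 0.11×1.7149 + 0.27×1.1244 = 1.7500
E(R_P) = R_f + β_P × MRP = 3.68% + 1.7500 × 7.11% = 16.12%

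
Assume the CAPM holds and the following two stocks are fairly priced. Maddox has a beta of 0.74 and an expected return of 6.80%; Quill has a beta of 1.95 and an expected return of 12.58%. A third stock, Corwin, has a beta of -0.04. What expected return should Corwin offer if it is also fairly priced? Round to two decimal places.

3.07%

MRP (SML slope) = (12.58% − 6.80%) / (1.95 − 0.74) = 5.78% / 1.21 = 4.7769%
R_f (intercept) = 6.80% − 0.74 × 4.7769% = 3.2651%
E(R_Corwin) = R_f + β × MRP = 3.2651% + -0.04 × 4.7769% = 3.07%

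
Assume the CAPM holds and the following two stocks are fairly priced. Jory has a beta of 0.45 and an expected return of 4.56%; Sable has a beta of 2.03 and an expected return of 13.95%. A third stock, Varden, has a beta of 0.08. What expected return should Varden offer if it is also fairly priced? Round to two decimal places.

MRP (SML slope) = (13.95% − 4.56%) / (2.03 − 0.45) = 9.39% / 1.58 = 5.9430%
R_f (intercept) = 4.56% − 0.45 × 5.9430% = 1.8857%
E(R_Varden) = R_f + β × MRP = 1.8857% + 0.08 × 5.9430% = 2.36%

2.36%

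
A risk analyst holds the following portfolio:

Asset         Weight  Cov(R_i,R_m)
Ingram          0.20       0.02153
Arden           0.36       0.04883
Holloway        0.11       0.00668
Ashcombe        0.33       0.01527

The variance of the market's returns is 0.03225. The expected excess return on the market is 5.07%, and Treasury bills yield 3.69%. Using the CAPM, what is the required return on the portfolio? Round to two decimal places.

8.04%

β_Ingram = 0.02153 / 0.03225 = 0.6676
β_Arden = 0.04883 / 0.03225 = 1.5141
β_Holloway = 0.00668 / 0.03225 = 0.2071
β_Ashcombe = 0.01527 / 0.03225 = 0.4735
β_P = Σ w_i β_i = 0.20×0.6676 + 0.36×1.5141 + 0.11×0.2071 + 0.33×0.4735 = 0.8576
E(R_P) = R_f + β_P × MRP = 3.69% + 0.8576 × 5.07% = 8.04%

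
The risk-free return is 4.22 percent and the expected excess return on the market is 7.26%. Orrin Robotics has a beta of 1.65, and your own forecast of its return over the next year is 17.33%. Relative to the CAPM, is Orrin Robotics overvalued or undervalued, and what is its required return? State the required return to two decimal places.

Required return = R_f + β·MRP = 4.22% + 1.65 × 7.26% = 16.20%
Forecast 17.33% > required 16.20% → the stock plots above the SML → undervalued.

Undervalued; required return 16.20%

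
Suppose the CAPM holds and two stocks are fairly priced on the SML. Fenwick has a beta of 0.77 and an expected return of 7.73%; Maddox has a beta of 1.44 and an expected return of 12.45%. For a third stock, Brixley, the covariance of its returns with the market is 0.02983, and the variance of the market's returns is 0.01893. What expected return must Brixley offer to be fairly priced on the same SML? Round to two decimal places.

13.41%

MRP = (12.45% − 7.73%) / (1.44 − 0.77) = 7.0448%
R_f = 7.73% − 0.77 × 7.0448% = 2.3055%
β_Brixley = Cov / Var(R_m) = 0.02983 / 0.01893 = 1.5758
E(R_Brixley) = R_f + β × MRP = 2.3055% + 1.5758 × 7.0448% = 13.41%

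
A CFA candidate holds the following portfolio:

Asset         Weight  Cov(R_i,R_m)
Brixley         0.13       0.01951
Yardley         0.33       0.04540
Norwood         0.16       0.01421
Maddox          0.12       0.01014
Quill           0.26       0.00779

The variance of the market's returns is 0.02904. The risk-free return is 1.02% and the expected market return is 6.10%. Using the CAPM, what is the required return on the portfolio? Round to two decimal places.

β_Brixley = 0.01951 / 0.02904 = 0.6718
β_Yardley = 0.04540 / 0.02904 = 1.5634
β_Norwood = 0.01421 / 0.02904 = 0.4893
β_Maddox = 0.01014 / 0.02904 = 0.3492
β_Quill = 0.00779 / 0.02904 = 0.2683
β_P = Σ w_i β_i = 0.13×0.6718 + 0.33×1.5634 + 0.16×0.4893 + 0.12×0.3492 + 0.26×0.2683 = 0.7932
MRP = 6.10% − 1.02% = 5.08%
E(R_P) = R_f + β_P × MRP = 1.02% + 0.7932 × 5.08% = 5.05%

5.05%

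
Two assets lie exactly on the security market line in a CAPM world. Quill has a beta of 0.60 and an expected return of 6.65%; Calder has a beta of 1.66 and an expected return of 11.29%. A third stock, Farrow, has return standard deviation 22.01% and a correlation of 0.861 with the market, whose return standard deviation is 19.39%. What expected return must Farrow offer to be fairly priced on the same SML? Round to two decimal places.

8.30%

MRP = (11.29% − 6.65%) / (1.66 − 0.60) = 4.3774%
R_f = 6.65% − 0.60 × 4.3774% = 4.0236%
β_Farrow = ρ·σ_i/σ_m = 0.861 × 22.01 / 19.39 = 0.9773
E(R_Farrow) = R_f + β × MRP = 4.0236% + 0.9773 × 4.3774% = 8.30%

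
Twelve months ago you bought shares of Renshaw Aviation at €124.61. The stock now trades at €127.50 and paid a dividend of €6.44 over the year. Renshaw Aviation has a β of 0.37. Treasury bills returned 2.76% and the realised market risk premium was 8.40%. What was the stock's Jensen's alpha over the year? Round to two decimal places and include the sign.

Realised HPR = (P1 + D1 − P0) / P0 = (127.50 + 6.44 − 124.61) / 124.61 = 9.33 / 124.61 = 7.4874%
CAPM required = R_f + β·MRP = 2.76% + 0.37 × 8.40% = 5.8680%
α = realised − required = 7.4874% − 5.8680% = +1.62%

+1.62%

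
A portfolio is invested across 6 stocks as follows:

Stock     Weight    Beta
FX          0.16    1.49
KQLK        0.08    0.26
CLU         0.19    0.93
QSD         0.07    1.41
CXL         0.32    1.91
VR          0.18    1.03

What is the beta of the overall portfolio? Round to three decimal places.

1.331

β_P = Σ w_i β_i = 0.16×1.49 + 0.08×0.26 + 0.19×0.93 + 0.07×1.41 + 0.32×1.91 + 0.18×1.03 = 1.3312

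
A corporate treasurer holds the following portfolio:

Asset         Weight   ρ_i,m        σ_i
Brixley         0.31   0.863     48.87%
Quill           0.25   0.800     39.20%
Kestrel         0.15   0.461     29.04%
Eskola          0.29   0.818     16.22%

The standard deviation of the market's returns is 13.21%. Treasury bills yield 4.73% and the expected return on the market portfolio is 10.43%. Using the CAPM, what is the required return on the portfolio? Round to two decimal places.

16.28%

β_Brixley = 0.863 × 48.87% / 13.21% = 3.1926
β_Quill = 0.800 × 39.20% / 13.21% = 2.3740
β_Kestrel = 0.461 × 29.04% / 13.21% = 1.0134
β_Eskola = 0.818 × 16.22% / 13.21% = 1.0044
β_P = Σ w_i β_i = 0.31×3.1926 + 0.25×2.3740 + 0.15×1.0134 + 0.29×1.0044 = 2.0265
MRP = 10.43% − 4.73% = 5.70%
E(R_P) = R_f + β_P × MRP = 4.73% + 2.0265 × 5.70% = 16.28%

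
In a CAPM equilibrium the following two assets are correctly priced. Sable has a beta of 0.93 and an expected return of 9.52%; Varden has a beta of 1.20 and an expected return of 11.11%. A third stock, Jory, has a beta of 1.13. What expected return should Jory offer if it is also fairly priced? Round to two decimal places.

10.70%

MRP (SML slope) = (11.11% − 9.52%) / (1.20 − 0.93) = 1.59% / 0.27 = 5.8889%
R_f (intercept) = 9.52% − 0.93 × 5.8889% = 4.0433%
E(R_Jory) = R_f + β × MRP = 4.0433% + 1.13 × 5.8889% = 10.70%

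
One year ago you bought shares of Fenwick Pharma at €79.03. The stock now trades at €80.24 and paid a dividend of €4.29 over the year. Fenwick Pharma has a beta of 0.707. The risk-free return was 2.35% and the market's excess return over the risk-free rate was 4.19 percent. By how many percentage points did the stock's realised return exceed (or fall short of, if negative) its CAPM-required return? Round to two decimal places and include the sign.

Realised HPR = (P1 + D1 − P0) / P0 = (80.24 + 4.29 − 79.03) / 79.03 = 5.50 / 79.03 = 6.9594%
CAPM required = R_f + β·MRP = 2.35% + 0.707 × 4.19% = 5.31233%
α = realised − required = 6.9594% − 5.31233% = +1.65%

+1.65%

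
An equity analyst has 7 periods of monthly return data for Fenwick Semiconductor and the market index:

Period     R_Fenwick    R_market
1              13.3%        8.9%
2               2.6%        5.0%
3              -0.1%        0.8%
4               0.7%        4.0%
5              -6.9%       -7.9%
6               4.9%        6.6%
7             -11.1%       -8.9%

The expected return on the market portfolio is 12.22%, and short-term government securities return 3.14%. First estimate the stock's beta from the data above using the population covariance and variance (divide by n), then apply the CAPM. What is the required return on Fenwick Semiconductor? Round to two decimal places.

12.83%

Mean R_i = (13.3 + 2.6 − 0.1 + 0.7 − 6.9 + 4.9 − 11.1) / 7 = 0.4857%
Mean R_m = (8.9 + 5.0 + 0.8 + 4.0 − 7.9 + 6.6 − 8.9) / 7 = 1.2143%
Σ(R_i − R̄_i)(R_m − R̄_m) = 315.6014  ⇒  Cov = 315.6014 / 7 = 45.0859
Σ(R_m − R̄_m)² = 295.7086  ⇒  Var(R_m) = 295.7086 / 7 = 42.2441
β = Cov / Var(R_m) = 45.0859 / 42.2441 = 1.0673
MRP = 12.22% − 3.14% = 9.08%
E(R) = R_f + β × MRP = 3.14% + 1.0673 × 9.08% = 12.83%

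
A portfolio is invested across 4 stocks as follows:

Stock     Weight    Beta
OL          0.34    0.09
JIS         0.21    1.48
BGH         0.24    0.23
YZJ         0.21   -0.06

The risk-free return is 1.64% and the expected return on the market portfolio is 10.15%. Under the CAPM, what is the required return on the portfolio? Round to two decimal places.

β_P = Σ w_i β_i = 0.34×0.09 + 0.21×1.48 + 0.24×0.23 + 0.21×-0.06 = 0.3840
MRP = 10.15% − 1.64% = 8.51%
E(R_P) = R_f + β_P × MRP = 1.64% + 0.3840 × 8.51% = 4.91%

4.91%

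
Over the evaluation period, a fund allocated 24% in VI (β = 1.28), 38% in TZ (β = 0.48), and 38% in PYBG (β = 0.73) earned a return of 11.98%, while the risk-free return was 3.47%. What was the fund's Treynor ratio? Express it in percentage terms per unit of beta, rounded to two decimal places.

β_P = 0.24×1.28 + 0.38×0.48 + 0.38×0.73 = 0.7670
Treynor = (R_P − R_f) / β_P = (11.98% − 3.47%) / 0.7670 = 8.51% / 0.7670 = 11.10%

11.10%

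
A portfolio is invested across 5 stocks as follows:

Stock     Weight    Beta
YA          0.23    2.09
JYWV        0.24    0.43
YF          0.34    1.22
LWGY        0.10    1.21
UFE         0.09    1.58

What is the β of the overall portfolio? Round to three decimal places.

1.262

β_P = Σ w_i β_i = 0.23×2.09 + 0.24×0.43 + 0.34×1.22 + 0.10×1.21 + 0.09×1.58 = 1.2619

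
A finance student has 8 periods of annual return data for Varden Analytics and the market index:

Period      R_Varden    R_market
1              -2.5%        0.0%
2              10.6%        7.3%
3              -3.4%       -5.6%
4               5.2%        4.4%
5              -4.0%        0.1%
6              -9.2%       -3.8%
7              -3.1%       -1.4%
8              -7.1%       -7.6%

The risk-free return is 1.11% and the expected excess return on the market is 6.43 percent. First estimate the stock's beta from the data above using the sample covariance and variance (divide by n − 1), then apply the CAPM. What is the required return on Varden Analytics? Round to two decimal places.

Mean R_i = (-2.5 + 10.6 − 3.4 + 5.2 − 4.0 − 9.2 − 3.1 − 7.1) / 8 = -1.6875%
Mean R_m = (0.0 + 7.3 − 5.6 + 4.4 + 0.1 − 3.8 − 1.4 − 7.6) / 8 = -0.8250%
Σ(R_i − R̄_i)(R_m − R̄_m) = 201.0225  ⇒  Cov = 201.0225 / 7 = 28.7175
Σ(R_m − R̄_m)² = 172.7350  ⇒  Var(R_m) = 172.7350 / 7 = 24.6764
β = Cov / Var(R_m) = 28.7175 / 24.6764 = 1.1638
E(R) = R_f + β × MRP = 1.11% + 1.1638 × 6.43% = 8.59%

8.59%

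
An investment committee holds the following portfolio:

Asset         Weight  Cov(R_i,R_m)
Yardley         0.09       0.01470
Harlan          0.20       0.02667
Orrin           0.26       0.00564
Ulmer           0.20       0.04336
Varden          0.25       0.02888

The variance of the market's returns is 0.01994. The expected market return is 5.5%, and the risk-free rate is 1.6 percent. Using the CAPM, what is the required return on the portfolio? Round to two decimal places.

β_Yardley = 0.01470 / 0.01994 = 0.7372
β_Harlan = 0.02667 / 0.01994 = 1.3375
β_Orrin = 0.00564 / 0.01994 = 0.2828
β_Ulmer = 0.04336 / 0.01994 = 2.1745
β_Varden = 0.02888 / 0.01994 = 1.4483
β_P = Σ w_i β_i = 0.09×0.7372 + 0.20×1.3375 + 0.26×0.2828 + 0.20×2.1745 + 0.25×1.4483 = 1.2044
MRP = 5.5% − 1.6% = 3.90%
E(R_P) = R_f + β_P × MRP = 1.6% + 1.2044 × 3.9% = 6.30%

6.30%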